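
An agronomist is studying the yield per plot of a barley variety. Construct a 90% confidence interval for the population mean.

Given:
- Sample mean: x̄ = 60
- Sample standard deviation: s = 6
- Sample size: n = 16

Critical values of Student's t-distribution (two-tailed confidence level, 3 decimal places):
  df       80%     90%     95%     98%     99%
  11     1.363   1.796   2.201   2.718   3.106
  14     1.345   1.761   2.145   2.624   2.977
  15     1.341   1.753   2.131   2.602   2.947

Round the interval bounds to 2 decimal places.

The population standard deviation σ is unknown (only the sample standard deviation s is given), so use a t-interval with df = n - 1 = 16 - 1 = 15.

For 90% confidence with df = 15, t* = 1.753 (from t-table)

Standard error: SE = s/√n = 6/√16 = 1.500000

Margin of error: E = t* × SE = 1.753 × 1.500000 = 2.6295

T-interval: x̄ ± E = 60 ± 2.6295 = (57.3705, 62.6295)

Rounded to 2 decimal places:

(57.37, 62.63)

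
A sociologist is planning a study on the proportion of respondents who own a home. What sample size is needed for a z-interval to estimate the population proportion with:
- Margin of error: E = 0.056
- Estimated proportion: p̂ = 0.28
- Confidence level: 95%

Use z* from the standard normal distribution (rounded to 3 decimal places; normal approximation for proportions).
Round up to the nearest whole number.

Using z* for proportion z-interval (normal approximation).

For 95% confidence, z* = 1.96 (from standard normal table)

Sample size formula for proportion z-interval: n = z*²p̂(1-p̂)/E²

n = 1.96² × 0.28 × 0.72 / 0.056²
  = 3.8416 × 0.2016 / 0.003136
  = 246.9600

Round up to the nearest whole number: n = 247

247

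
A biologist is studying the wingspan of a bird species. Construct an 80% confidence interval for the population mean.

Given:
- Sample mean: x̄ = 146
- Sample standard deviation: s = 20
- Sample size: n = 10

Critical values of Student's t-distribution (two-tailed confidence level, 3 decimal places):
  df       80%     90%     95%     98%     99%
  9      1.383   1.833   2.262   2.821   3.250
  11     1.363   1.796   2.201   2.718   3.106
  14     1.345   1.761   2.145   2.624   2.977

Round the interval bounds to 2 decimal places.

The population standard deviation σ is unknown (only the sample standard deviation s is given), so use a t-interval with df = n - 1 = 10 - 1 = 9.

For 80% confidence with df = 9, t* = 1.383 (from t-table)

Standard error: SE = s/√n = 20/√10 = 6.324555

Margin of error: E = t* × SE = 1.383 × 6.324555 = 8.7469

T-interval: x̄ ± E = 146 ± 8.7469 = (137.2531, 154.7469)

Rounded to 2 decimal places:

(137.25, 154.75)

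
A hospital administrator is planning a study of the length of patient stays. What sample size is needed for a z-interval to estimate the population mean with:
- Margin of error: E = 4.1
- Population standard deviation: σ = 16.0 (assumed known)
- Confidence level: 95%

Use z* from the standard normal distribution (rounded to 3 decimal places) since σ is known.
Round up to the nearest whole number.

Using z* since population σ is known (z-interval formula).

For 95% confidence, z* = 1.96 (from standard normal table)

Sample size formula for z-interval: n = (z*σ/E)²

n = (1.96 × 16.0 / 4.1)²
  = (7.648780)²
  = 58.5038

Round up to the nearest whole number: n = 59

59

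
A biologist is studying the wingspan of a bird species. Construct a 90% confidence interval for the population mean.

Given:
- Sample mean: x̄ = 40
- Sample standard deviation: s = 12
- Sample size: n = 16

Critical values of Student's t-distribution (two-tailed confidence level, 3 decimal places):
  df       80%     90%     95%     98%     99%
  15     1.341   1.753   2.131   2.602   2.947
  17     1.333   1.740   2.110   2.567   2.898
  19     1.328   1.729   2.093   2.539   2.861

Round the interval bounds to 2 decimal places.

The population standard deviation σ is unknown (only the sample standard deviation s is given), so use a t-interval with df = n - 1 = 16 - 1 = 15.

For 90% confidence with df = 15, t* = 1.753 (from t-table)

Standard error: SE = s/√n = 12/√16 = 3.000000

Margin of error: E = t* × SE = 1.753 × 3.000000 = 5.2590

T-interval: x̄ ± E = 40 ± 5.2590 = (34.7410, 45.2590)

Rounded to 2 decimal places:

(34.74, 45.26)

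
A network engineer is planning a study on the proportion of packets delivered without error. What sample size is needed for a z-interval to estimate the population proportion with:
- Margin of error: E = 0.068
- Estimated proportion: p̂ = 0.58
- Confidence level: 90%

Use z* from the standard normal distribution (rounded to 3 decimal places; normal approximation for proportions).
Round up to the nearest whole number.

Using z* for proportion z-interval (normal approximation).

For 90% confidence, z* = 1.645 (from standard normal table)

Sample size formula for proportion z-interval: n = z*²p̂(1-p̂)/E²

n = 1.645² × 0.58 × 0.42 / 0.068²
  = 2.706025 × 0.2436 / 0.004624
  = 142.5579

Round up to the nearest whole number: n = 143

143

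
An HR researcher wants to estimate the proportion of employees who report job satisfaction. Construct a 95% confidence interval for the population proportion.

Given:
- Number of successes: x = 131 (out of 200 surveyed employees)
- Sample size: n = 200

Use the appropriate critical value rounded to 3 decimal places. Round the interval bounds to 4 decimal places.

Sample proportion: p̂ = 131/200 = 0.655000

Check conditions for normal approximation:
  np̂ = 131 ≥ 10 ✓
  n(1-p̂) = 69 ≥ 10 ✓

The sample is large enough, so use a z-interval (normal approximation) for the proportion.

For 95% confidence, z* = 1.96 (from standard normal table)

Standard error: SE = √(p̂(1-p̂)/n) = √(0.655000×0.345000/200) = 0.03361361

Margin of error: E = z* × SE = 1.96 × 0.03361361 = 0.065883

Z-interval: p̂ ± E = 0.655000 ± 0.065883 = (0.589117, 0.720883)

Rounded to 4 decimal places:

(0.5891, 0.7209)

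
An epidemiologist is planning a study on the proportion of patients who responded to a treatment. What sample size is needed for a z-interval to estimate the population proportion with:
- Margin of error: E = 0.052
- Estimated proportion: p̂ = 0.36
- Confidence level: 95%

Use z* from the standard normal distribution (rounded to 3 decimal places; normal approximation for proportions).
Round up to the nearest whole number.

Using z* for proportion z-interval (normal approximation).

For 95% confidence, z* = 1.96 (from standard normal table)

Sample size formula for proportion z-interval: n = z*²p̂(1-p̂)/E²

n = 1.96² × 0.36 × 0.64 / 0.052²
  = 3.8416 × 0.2304 / 0.002704
  = 327.3316

Round up to the nearest whole number: n = 328

328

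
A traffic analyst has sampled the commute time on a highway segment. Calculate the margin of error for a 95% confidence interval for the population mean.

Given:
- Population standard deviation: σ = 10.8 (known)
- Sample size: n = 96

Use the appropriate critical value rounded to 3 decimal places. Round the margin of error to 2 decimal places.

The population standard deviation σ is known, so use the z-interval margin of error formula.

For 95% confidence, z* = 1.96 (from standard normal table)

Margin of error formula for z-interval: E = z* × σ/√n

E = 1.96 × 10.8/√96
  = 1.96 × 1.102270
  = 2.1604

Rounded to 2 decimal places:

2.16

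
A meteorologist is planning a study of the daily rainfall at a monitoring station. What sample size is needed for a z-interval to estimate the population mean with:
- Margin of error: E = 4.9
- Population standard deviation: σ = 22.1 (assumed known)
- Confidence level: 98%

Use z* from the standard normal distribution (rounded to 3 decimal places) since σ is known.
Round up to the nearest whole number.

Using z* since population σ is known (z-interval formula).

For 98% confidence, z* = 2.326 (from standard normal table)

Sample size formula for z-interval: n = (z*σ/E)²

n = (2.326 × 22.1 / 4.9)²
  = (10.490735)²
  = 110.0555

Round up to the nearest whole number: n = 111

111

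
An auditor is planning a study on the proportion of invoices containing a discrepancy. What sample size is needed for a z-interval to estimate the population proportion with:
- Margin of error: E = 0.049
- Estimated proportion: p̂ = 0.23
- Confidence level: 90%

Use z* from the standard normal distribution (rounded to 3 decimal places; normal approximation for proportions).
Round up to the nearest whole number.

Using z* for proportion z-interval (normal approximation).

For 90% confidence, z* = 1.645 (from standard normal table)

Sample size formula for proportion z-interval: n = z*²p̂(1-p̂)/E²

n = 1.645² × 0.23 × 0.77 / 0.049²
  = 2.706025 × 0.1771 / 0.002401
  = 199.5989

Round up to the nearest whole number: n = 200

200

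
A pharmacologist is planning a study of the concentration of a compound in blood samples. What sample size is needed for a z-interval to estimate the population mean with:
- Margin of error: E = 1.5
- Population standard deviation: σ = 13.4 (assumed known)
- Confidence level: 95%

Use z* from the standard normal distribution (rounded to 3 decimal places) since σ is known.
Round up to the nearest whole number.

Using z* since population σ is known (z-interval formula).

For 95% confidence, z* = 1.96 (from standard normal table)

Sample size formula for z-interval: n = (z*σ/E)²

n = (1.96 × 13.4 / 1.5)²
  = (17.509333)²
  = 306.5768

Round up to the nearest whole number: n = 307

307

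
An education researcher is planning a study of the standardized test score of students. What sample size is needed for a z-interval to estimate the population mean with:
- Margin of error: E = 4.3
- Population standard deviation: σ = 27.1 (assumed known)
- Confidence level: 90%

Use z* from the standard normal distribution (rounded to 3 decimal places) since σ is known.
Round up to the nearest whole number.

Using z* since population σ is known (z-interval formula).

For 90% confidence, z* = 1.645 (from standard normal table)

Sample size formula for z-interval: n = (z*σ/E)²

n = (1.645 × 27.1 / 4.3)²
  = (10.367326)²
  = 107.4814

Round up to the nearest whole number: n = 108

108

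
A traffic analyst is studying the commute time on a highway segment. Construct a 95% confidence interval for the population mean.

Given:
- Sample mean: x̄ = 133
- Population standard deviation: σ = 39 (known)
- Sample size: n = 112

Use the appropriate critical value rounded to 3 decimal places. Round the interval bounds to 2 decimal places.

The population standard deviation σ is known, so use a z-interval (standard normal critical value).

For 95% confidence, z* = 1.96 (from standard normal table)

Standard error: SE = σ/√n = 39/√112 = 3.685154

Margin of error: E = z* × SE = 1.96 × 3.685154 = 7.2229

Z-interval: x̄ ± E = 133 ± 7.2229 = (125.7771, 140.2229)

Rounded to 2 decimal places:

(125.78, 140.22)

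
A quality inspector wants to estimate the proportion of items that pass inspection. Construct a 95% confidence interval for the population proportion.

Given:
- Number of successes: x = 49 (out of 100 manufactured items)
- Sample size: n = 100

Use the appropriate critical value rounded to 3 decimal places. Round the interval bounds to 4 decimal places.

Sample proportion: p̂ = 49/100 = 0.490000

Check conditions for normal approximation:
  np̂ = 49 ≥ 10 ✓
  n(1-p̂) = 51 ≥ 10 ✓

The sample is large enough, so use a z-interval (normal approximation) for the proportion.

For 95% confidence, z* = 1.96 (from standard normal table)

Standard error: SE = √(p̂(1-p̂)/n) = √(0.490000×0.510000/100) = 0.04999000

Margin of error: E = z* × SE = 1.96 × 0.04999000 = 0.097980

Z-interval: p̂ ± E = 0.490000 ± 0.097980 = (0.392020, 0.587980)

Rounded to 4 decimal places:

(0.3920, 0.5880)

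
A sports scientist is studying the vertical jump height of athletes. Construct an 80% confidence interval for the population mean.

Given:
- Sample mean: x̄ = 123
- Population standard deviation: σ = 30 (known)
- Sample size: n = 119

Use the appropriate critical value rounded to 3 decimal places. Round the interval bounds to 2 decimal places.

The population standard deviation σ is known, so use a z-interval (standard normal critical value).

For 80% confidence, z* = 1.282 (from standard normal table)

Standard error: SE = σ/√n = 30/√119 = 2.750095

Margin of error: E = z* × SE = 1.282 × 2.750095 = 3.5256

Z-interval: x̄ ± E = 123 ± 3.5256 = (119.4744, 126.5256)

Rounded to 2 decimal places:

(119.47, 126.53)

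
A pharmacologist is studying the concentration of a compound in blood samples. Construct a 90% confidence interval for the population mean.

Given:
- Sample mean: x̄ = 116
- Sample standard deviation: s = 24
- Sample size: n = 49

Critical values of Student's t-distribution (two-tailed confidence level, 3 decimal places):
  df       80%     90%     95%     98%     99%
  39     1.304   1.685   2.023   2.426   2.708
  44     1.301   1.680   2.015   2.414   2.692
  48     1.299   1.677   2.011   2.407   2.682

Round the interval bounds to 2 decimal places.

The population standard deviation σ is unknown (only the sample standard deviation s is given), so use a t-interval with df = n - 1 = 49 - 1 = 48.

For 90% confidence with df = 48, t* = 1.677 (from t-table)

Standard error: SE = s/√n = 24/√49 = 3.428571

Margin of error: E = t* × SE = 1.677 × 3.428571 = 5.7497

T-interval: x̄ ± E = 116 ± 5.7497 = (110.2503, 121.7497)

Rounded to 2 decimal places:

(110.25, 121.75)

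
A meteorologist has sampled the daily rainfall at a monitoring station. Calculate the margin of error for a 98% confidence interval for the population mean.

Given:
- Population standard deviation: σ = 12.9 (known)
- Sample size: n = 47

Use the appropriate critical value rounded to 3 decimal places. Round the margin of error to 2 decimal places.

The population standard deviation σ is known, so use the z-interval margin of error formula.

For 98% confidence, z* = 2.326 (from standard normal table)

Margin of error formula for z-interval: E = z* × σ/√n

E = 2.326 × 12.9/√47
  = 2.326 × 1.881658
  = 4.3767

Rounded to 2 decimal places:

4.38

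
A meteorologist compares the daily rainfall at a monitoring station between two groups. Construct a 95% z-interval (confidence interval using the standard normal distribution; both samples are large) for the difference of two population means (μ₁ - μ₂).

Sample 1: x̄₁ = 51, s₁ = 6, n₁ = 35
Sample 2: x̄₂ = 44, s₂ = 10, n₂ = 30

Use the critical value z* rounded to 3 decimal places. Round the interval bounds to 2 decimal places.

Both samples are large (n₁ = 35 ≥ 30, n₂ = 30 ≥ 30), so a z-interval for the difference of means applies.

Point estimate: x̄₁ - x̄₂ = 51 - 44 = 7

Standard error: SE = √(s₁²/n₁ + s₂²/n₂)
= √(6²/35 + 10²/30)
= √(1.028571 + 3.333333)
= 2.088517

For 95% confidence, z* = 1.96 (from standard normal table)
Margin of error: E = z* × SE = 1.96 × 2.088517 = 4.0935

Z-interval: (x̄₁ - x̄₂) ± E = 7 ± 4.0935 = (2.9065, 11.0935)

Rounded to 2 decimal places:

(2.91, 11.09)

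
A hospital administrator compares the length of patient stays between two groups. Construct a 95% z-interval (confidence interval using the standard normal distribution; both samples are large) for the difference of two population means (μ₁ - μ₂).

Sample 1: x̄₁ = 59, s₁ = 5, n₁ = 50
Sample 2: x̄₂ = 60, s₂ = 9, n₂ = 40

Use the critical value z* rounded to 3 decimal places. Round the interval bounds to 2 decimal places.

Both samples are large (n₁ = 50 ≥ 30, n₂ = 40 ≥ 30), so a z-interval for the difference of means applies.

Point estimate: x̄₁ - x̄₂ = 59 - 60 = -1

Standard error: SE = √(s₁²/n₁ + s₂²/n₂)
= √(5²/50 + 9²/40)
= √(0.500000 + 2.025000)
= 1.589025

For 95% confidence, z* = 1.96 (from standard normal table)
Margin of error: E = z* × SE = 1.96 × 1.589025 = 3.1145

Z-interval: (x̄₁ - x̄₂) ± E = -1 ± 3.1145 = (-4.1145, 2.1145)

Rounded to 2 decimal places:

(-4.11, 2.11)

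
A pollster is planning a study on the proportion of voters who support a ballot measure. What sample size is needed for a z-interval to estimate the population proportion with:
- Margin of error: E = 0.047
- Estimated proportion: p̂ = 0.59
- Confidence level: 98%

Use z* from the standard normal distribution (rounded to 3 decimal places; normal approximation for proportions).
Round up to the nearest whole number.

Using z* for proportion z-interval (normal approximation).

For 98% confidence, z* = 2.326 (from standard normal table)

Sample size formula for proportion z-interval: n = z*²p̂(1-p̂)/E²

n = 2.326² × 0.59 × 0.41 / 0.047²
  = 5.410276 × 0.2419 / 0.002209
  = 592.4607

Round up to the nearest whole number: n = 593

593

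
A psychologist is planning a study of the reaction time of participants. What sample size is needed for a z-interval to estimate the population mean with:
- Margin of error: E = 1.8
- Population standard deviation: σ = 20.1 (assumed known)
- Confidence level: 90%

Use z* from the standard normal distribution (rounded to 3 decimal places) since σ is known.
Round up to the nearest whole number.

Using z* since population σ is known (z-interval formula).

For 90% confidence, z* = 1.645 (from standard normal table)

Sample size formula for z-interval: n = (z*σ/E)²

n = (1.645 × 20.1 / 1.8)²
  = (18.369167)²
  = 337.4263

Round up to the nearest whole number: n = 338

338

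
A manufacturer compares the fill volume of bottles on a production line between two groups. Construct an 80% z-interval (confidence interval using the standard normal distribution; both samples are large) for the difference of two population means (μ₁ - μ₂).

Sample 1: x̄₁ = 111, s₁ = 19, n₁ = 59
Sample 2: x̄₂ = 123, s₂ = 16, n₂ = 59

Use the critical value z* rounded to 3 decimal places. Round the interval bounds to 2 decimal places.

Both samples are large (n₁ = 59 ≥ 30, n₂ = 59 ≥ 30), so a z-interval for the difference of means applies.

Point estimate: x̄₁ - x̄₂ = 111 - 123 = -12

Standard error: SE = √(s₁²/n₁ + s₂²/n₂)
= √(19²/59 + 16²/59)
= √(6.118644 + 4.338983)
= 3.233825

For 80% confidence, z* = 1.282 (from standard normal table)
Margin of error: E = z* × SE = 1.282 × 3.233825 = 4.1458

Z-interval: (x̄₁ - x̄₂) ± E = -12 ± 4.1458 = (-16.1458, -7.8542)

Rounded to 2 decimal places:

(-16.15, -7.85)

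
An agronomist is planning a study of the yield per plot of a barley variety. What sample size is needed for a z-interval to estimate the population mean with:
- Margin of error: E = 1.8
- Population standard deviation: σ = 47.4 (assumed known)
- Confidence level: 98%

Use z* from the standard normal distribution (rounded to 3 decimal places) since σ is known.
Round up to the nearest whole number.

Using z* since population σ is known (z-interval formula).

For 98% confidence, z* = 2.326 (from standard normal table)

Sample size formula for z-interval: n = (z*σ/E)²

n = (2.326 × 47.4 / 1.8)²
  = (61.251333)²
  = 3751.7258

Round up to the nearest whole number: n = 3752

3752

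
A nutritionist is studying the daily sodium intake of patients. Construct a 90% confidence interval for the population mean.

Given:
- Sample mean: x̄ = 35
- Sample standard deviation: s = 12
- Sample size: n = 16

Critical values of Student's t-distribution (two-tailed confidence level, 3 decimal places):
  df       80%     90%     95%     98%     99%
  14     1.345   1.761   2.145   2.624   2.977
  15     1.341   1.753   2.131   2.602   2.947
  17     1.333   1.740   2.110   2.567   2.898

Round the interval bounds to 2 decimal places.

The population standard deviation σ is unknown (only the sample standard deviation s is given), so use a t-interval with df = n - 1 = 16 - 1 = 15.

For 90% confidence with df = 15, t* = 1.753 (from t-table)

Standard error: SE = s/√n = 12/√16 = 3.000000

Margin of error: E = t* × SE = 1.753 × 3.000000 = 5.2590

T-interval: x̄ ± E = 35 ± 5.2590 = (29.7410, 40.2590)

Rounded to 2 decimal places:

(29.74, 40.26)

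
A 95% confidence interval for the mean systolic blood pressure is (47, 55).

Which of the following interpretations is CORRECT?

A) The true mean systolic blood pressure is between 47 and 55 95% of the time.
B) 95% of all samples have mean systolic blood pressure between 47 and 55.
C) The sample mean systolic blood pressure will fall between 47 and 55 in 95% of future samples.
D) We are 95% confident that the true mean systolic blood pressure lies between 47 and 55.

A confidence interval represents our confidence in the procedure, not a probability statement about the parameter.

Key concept: If we repeated this sampling process many times and computed a 95% CI each time, about 95% of those intervals would contain the true population parameter.

For this specific interval (47, 55):
- Midpoint (point estimate): 51
- Margin of error: 4

The correct interpretation is the one stating confidence that the true parameter lies in the interval — option D.

D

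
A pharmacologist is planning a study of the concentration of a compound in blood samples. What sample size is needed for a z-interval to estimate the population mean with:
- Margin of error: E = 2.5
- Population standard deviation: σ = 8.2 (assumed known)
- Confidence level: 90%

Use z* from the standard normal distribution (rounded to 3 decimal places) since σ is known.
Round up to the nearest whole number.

Using z* since population σ is known (z-interval formula).

For 90% confidence, z* = 1.645 (from standard normal table)

Sample size formula for z-interval: n = (z*σ/E)²

n = (1.645 × 8.2 / 2.5)²
  = (5.395600)²
  = 29.1125

Round up to the nearest whole number: n = 30

30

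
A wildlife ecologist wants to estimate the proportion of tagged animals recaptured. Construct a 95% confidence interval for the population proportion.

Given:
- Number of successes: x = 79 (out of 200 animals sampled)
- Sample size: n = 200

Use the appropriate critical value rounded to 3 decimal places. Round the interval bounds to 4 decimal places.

Sample proportion: p̂ = 79/200 = 0.395000

Check conditions for normal approximation:
  np̂ = 79 ≥ 10 ✓
  n(1-p̂) = 121 ≥ 10 ✓

The sample is large enough, so use a z-interval (normal approximation) for the proportion.

For 95% confidence, z* = 1.96 (from standard normal table)

Standard error: SE = √(p̂(1-p̂)/n) = √(0.395000×0.605000/200) = 0.03456696

Margin of error: E = z* × SE = 1.96 × 0.03456696 = 0.067751

Z-interval: p̂ ± E = 0.395000 ± 0.067751 = (0.327249, 0.462751)

Rounded to 4 decimal places:

(0.3272, 0.4628)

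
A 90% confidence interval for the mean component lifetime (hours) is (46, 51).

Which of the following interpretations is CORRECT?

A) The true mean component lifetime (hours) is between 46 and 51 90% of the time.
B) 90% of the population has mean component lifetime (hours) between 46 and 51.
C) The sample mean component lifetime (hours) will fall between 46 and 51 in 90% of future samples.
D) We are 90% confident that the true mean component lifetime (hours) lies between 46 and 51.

A confidence interval represents our confidence in the procedure, not a probability statement about the parameter.

Key concept: If we repeated this sampling process many times and computed a 90% CI each time, about 90% of those intervals would contain the true population parameter.

For this specific interval (46, 51):
- Midpoint (point estimate): 48.5
- Margin of error: 2.5

The correct interpretation is the one stating confidence that the true parameter lies in the interval — option D.

D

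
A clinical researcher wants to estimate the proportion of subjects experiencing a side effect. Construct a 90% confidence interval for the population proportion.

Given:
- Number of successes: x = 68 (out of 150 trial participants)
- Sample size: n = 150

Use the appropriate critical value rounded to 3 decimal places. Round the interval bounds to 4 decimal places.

Sample proportion: p̂ = 68/150 = 0.453333

Check conditions for normal approximation:
  np̂ = 68 ≥ 10 ✓
  n(1-p̂) = 82 ≥ 10 ✓

The sample is large enough, so use a z-interval (normal approximation) for the proportion.

For 90% confidence, z* = 1.645 (from standard normal table)

Standard error: SE = √(p̂(1-p̂)/n) = √(0.453333×0.546667/150) = 0.04064663

Margin of error: E = z* × SE = 1.645 × 0.04064663 = 0.066864

Z-interval: p̂ ± E = 0.453333 ± 0.066864 = (0.386470, 0.520197)

Rounded to 4 decimal places:

(0.3865, 0.5202)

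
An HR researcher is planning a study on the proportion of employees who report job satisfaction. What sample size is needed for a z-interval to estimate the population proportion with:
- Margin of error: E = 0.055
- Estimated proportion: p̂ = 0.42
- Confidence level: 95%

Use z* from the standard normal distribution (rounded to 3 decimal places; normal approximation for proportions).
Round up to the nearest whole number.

Using z* for proportion z-interval (normal approximation).

For 95% confidence, z* = 1.96 (from standard normal table)

Sample size formula for proportion z-interval: n = z*²p̂(1-p̂)/E²

n = 1.96² × 0.42 × 0.58 / 0.055²
  = 3.8416 × 0.2436 / 0.003025
  = 309.3599

Round up to the nearest whole number: n = 310

310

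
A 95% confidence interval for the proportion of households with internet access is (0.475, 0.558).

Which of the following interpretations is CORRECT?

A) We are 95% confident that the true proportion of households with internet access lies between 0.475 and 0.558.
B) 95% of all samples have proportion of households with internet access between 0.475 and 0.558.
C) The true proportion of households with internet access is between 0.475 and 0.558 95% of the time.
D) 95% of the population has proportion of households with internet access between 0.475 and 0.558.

A confidence interval represents our confidence in the procedure, not a probability statement about the parameter.

Key concept: If we repeated this sampling process many times and computed a 95% CI each time, about 95% of those intervals would contain the true population parameter.

For this specific interval (0.475, 0.558):
- Midpoint (point estimate): 0.5165
- Margin of error: 0.0415

The correct interpretation is the one stating confidence that the true parameter lies in the interval — option A.

A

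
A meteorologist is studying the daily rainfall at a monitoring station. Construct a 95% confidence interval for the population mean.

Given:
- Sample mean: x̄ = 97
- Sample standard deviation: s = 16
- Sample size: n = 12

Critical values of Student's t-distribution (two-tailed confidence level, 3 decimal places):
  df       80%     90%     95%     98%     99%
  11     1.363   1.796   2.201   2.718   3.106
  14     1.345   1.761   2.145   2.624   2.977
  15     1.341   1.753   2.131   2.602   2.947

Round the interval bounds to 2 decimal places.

The population standard deviation σ is unknown (only the sample standard deviation s is given), so use a t-interval with df = n - 1 = 12 - 1 = 11.

For 95% confidence with df = 11, t* = 2.201 (from t-table)

Standard error: SE = s/√n = 16/√12 = 4.618802

Margin of error: E = t* × SE = 2.201 × 4.618802 = 10.1660

T-interval: x̄ ± E = 97 ± 10.1660 = (86.8340, 107.1660)

Rounded to 2 decimal places:

(86.83, 107.17)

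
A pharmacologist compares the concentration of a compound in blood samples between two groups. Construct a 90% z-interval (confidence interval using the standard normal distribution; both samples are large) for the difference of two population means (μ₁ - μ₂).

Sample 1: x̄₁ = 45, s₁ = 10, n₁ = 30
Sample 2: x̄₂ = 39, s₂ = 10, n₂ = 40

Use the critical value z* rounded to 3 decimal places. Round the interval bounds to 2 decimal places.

Both samples are large (n₁ = 30 ≥ 30, n₂ = 40 ≥ 30), so a z-interval for the difference of means applies.

Point estimate: x̄₁ - x̄₂ = 45 - 39 = 6

Standard error: SE = √(s₁²/n₁ + s₂²/n₂)
= √(10²/30 + 10²/40)
= √(3.333333 + 2.500000)
= 2.415229

For 90% confidence, z* = 1.645 (from standard normal table)
Margin of error: E = z* × SE = 1.645 × 2.415229 = 3.9731

Z-interval: (x̄₁ - x̄₂) ± E = 6 ± 3.9731 = (2.0269, 9.9731)

Rounded to 2 decimal places:

(2.03, 9.97)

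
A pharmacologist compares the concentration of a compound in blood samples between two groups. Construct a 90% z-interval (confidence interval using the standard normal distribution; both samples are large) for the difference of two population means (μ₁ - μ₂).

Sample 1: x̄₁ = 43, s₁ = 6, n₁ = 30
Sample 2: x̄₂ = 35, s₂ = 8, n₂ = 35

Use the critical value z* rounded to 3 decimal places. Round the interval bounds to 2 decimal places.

Both samples are large (n₁ = 30 ≥ 30, n₂ = 35 ≥ 30), so a z-interval for the difference of means applies.

Point estimate: x̄₁ - x̄₂ = 43 - 35 = 8

Standard error: SE = √(s₁²/n₁ + s₂²/n₂)
= √(6²/30 + 8²/35)
= √(1.200000 + 1.828571)
= 1.740279

For 90% confidence, z* = 1.645 (from standard normal table)
Margin of error: E = z* × SE = 1.645 × 1.740279 = 2.8628

Z-interval: (x̄₁ - x̄₂) ± E = 8 ± 2.8628 = (5.1372, 10.8628)

Rounded to 2 decimal places:

(5.14, 10.86)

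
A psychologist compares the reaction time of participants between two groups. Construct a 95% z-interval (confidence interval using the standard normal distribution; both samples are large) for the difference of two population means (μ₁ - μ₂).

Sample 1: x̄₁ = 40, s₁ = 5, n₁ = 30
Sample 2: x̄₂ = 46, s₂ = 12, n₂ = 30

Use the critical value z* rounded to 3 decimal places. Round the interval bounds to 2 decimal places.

Both samples are large (n₁ = 30 ≥ 30, n₂ = 30 ≥ 30), so a z-interval for the difference of means applies.

Point estimate: x̄₁ - x̄₂ = 40 - 46 = -6

Standard error: SE = √(s₁²/n₁ + s₂²/n₂)
= √(5²/30 + 12²/30)
= √(0.833333 + 4.800000)
= 2.373464

For 95% confidence, z* = 1.96 (from standard normal table)
Margin of error: E = z* × SE = 1.96 × 2.373464 = 4.6520

Z-interval: (x̄₁ - x̄₂) ± E = -6 ± 4.6520 = (-10.6520, -1.3480)

Rounded to 2 decimal places:

(-10.65, -1.35)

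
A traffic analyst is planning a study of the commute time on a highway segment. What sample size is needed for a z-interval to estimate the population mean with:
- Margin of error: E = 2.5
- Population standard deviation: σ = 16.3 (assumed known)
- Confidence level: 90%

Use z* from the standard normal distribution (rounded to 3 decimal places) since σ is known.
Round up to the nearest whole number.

Using z* since population σ is known (z-interval formula).

For 90% confidence, z* = 1.645 (from standard normal table)

Sample size formula for z-interval: n = (z*σ/E)²

n = (1.645 × 16.3 / 2.5)²
  = (10.725400)²
  = 115.0342

Round up to the nearest whole number: n = 116

116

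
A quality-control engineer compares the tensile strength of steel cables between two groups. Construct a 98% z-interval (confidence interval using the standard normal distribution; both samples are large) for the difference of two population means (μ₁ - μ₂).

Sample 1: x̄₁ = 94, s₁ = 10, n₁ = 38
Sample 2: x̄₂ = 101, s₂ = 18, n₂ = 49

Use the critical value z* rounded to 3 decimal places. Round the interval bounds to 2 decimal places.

Both samples are large (n₁ = 38 ≥ 30, n₂ = 49 ≥ 30), so a z-interval for the difference of means applies.

Point estimate: x̄₁ - x̄₂ = 94 - 101 = -7

Standard error: SE = √(s₁²/n₁ + s₂²/n₂)
= √(10²/38 + 18²/49)
= √(2.631579 + 6.612245)
= 3.040366

For 98% confidence, z* = 2.326 (from standard normal table)
Margin of error: E = z* × SE = 2.326 × 3.040366 = 7.0719

Z-interval: (x̄₁ - x̄₂) ± E = -7 ± 7.0719 = (-14.0719, 0.0719)

Rounded to 2 decimal places:

(-14.07, 0.07)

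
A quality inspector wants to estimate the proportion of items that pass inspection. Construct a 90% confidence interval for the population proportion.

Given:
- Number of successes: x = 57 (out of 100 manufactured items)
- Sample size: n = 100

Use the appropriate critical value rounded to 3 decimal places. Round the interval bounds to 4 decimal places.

Sample proportion: p̂ = 57/100 = 0.570000

Check conditions for normal approximation:
  np̂ = 57 ≥ 10 ✓
  n(1-p̂) = 43 ≥ 10 ✓

The sample is large enough, so use a z-interval (normal approximation) for the proportion.

For 90% confidence, z* = 1.645 (from standard normal table)

Standard error: SE = √(p̂(1-p̂)/n) = √(0.570000×0.430000/100) = 0.04950758

Margin of error: E = z* × SE = 1.645 × 0.04950758 = 0.081440

Z-interval: p̂ ± E = 0.570000 ± 0.081440 = (0.488560, 0.651440)

Rounded to 4 decimal places:

(0.4886, 0.6514)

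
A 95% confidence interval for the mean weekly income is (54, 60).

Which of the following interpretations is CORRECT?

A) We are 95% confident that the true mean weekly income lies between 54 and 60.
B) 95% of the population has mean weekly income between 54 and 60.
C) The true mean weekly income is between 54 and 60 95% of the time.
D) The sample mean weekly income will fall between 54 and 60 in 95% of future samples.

A confidence interval represents our confidence in the procedure, not a probability statement about the parameter.

Key concept: If we repeated this sampling process many times and computed a 95% CI each time, about 95% of those intervals would contain the true population parameter.

For this specific interval (54, 60):
- Midpoint (point estimate): 57
- Margin of error: 3

The correct interpretation is the one stating confidence that the true parameter lies in the interval — option A.

A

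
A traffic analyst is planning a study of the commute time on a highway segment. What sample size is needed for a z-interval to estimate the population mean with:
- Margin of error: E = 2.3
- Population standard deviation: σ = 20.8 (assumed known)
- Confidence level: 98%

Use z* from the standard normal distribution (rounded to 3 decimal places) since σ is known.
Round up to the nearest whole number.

Using z* since population σ is known (z-interval formula).

For 98% confidence, z* = 2.326 (from standard normal table)

Sample size formula for z-interval: n = (z*σ/E)²

n = (2.326 × 20.8 / 2.3)²
  = (21.035130)²
  = 442.4767

Round up to the nearest whole number: n = 443

443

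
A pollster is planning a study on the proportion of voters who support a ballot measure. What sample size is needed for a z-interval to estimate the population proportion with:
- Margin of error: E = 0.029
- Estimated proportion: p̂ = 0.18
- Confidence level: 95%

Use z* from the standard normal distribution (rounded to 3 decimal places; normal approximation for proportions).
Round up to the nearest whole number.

Using z* for proportion z-interval (normal approximation).

For 95% confidence, z* = 1.96 (from standard normal table)

Sample size formula for proportion z-interval: n = z*²p̂(1-p̂)/E²

n = 1.96² × 0.18 × 0.82 / 0.029²
  = 3.8416 × 0.1476 / 0.000841
  = 674.2214

Round up to the nearest whole number: n = 675

675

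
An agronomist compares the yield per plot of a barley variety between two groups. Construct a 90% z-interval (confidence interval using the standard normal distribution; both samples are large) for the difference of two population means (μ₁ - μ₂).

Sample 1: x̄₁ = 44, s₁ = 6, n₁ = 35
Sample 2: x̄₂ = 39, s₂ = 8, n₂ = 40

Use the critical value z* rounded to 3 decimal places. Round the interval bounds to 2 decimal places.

Both samples are large (n₁ = 35 ≥ 30, n₂ = 40 ≥ 30), so a z-interval for the difference of means applies.

Point estimate: x̄₁ - x̄₂ = 44 - 39 = 5

Standard error: SE = √(s₁²/n₁ + s₂²/n₂)
= √(6²/35 + 8²/40)
= √(1.028571 + 1.600000)
= 1.621287

For 90% confidence, z* = 1.645 (from standard normal table)
Margin of error: E = z* × SE = 1.645 × 1.621287 = 2.6670

Z-interval: (x̄₁ - x̄₂) ± E = 5 ± 2.6670 = (2.3330, 7.6670)

Rounded to 2 decimal places:

(2.33, 7.67)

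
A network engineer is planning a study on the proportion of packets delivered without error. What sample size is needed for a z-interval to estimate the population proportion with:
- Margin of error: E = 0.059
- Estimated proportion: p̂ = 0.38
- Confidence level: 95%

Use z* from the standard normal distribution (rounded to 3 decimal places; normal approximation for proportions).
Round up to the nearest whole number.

Using z* for proportion z-interval (normal approximation).

For 95% confidence, z* = 1.96 (from standard normal table)

Sample size formula for proportion z-interval: n = z*²p̂(1-p̂)/E²

n = 1.96² × 0.38 × 0.62 / 0.059²
  = 3.8416 × 0.2356 / 0.003481
  = 260.0060

Round up to the nearest whole number: n = 261

261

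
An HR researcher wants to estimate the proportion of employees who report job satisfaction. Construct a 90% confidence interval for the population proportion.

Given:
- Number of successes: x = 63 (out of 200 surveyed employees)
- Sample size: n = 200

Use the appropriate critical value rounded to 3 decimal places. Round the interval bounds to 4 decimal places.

Sample proportion: p̂ = 63/200 = 0.315000

Check conditions for normal approximation:
  np̂ = 63 ≥ 10 ✓
  n(1-p̂) = 137 ≥ 10 ✓

The sample is large enough, so use a z-interval (normal approximation) for the proportion.

For 90% confidence, z* = 1.645 (from standard normal table)

Standard error: SE = √(p̂(1-p̂)/n) = √(0.315000×0.685000/200) = 0.03284623

Margin of error: E = z* × SE = 1.645 × 0.03284623 = 0.054032

Z-interval: p̂ ± E = 0.315000 ± 0.054032 = (0.260968, 0.369032)

Rounded to 4 decimal places:

(0.2610, 0.3690)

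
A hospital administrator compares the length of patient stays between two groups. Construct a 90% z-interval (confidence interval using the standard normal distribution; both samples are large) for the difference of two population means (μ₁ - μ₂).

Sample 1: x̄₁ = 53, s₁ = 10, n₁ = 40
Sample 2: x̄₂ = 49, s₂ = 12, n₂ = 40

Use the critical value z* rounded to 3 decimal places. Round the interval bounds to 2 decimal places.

Both samples are large (n₁ = 40 ≥ 30, n₂ = 40 ≥ 30), so a z-interval for the difference of means applies.

Point estimate: x̄₁ - x̄₂ = 53 - 49 = 4

Standard error: SE = √(s₁²/n₁ + s₂²/n₂)
= √(10²/40 + 12²/40)
= √(2.500000 + 3.600000)
= 2.469818

For 90% confidence, z* = 1.645 (from standard normal table)
Margin of error: E = z* × SE = 1.645 × 2.469818 = 4.0629

Z-interval: (x̄₁ - x̄₂) ± E = 4 ± 4.0629 = (-0.0629, 8.0629)

Rounded to 2 decimal places:

(-0.06, 8.06)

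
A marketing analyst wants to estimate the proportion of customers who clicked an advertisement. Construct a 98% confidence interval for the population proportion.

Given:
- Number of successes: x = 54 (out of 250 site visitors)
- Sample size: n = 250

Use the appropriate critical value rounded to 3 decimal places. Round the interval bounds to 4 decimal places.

Sample proportion: p̂ = 54/250 = 0.216000

Check conditions for normal approximation:
  np̂ = 54 ≥ 10 ✓
  n(1-p̂) = 196 ≥ 10 ✓

The sample is large enough, so use a z-interval (normal approximation) for the proportion.

For 98% confidence, z* = 2.326 (from standard normal table)

Standard error: SE = √(p̂(1-p̂)/n) = √(0.216000×0.784000/250) = 0.02602645

Margin of error: E = z* × SE = 2.326 × 0.02602645 = 0.060538

Z-interval: p̂ ± E = 0.216000 ± 0.060538 = (0.155462, 0.276538)

Rounded to 4 decimal places:

(0.1555, 0.2765)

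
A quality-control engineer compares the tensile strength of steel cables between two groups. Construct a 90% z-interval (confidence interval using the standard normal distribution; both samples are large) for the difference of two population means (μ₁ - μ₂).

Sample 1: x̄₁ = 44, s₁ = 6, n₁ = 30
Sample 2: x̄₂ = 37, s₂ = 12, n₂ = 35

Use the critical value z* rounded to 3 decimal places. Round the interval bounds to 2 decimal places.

Both samples are large (n₁ = 30 ≥ 30, n₂ = 35 ≥ 30), so a z-interval for the difference of means applies.

Point estimate: x̄₁ - x̄₂ = 44 - 37 = 7

Standard error: SE = √(s₁²/n₁ + s₂²/n₂)
= √(6²/30 + 12²/35)
= √(1.200000 + 4.114286)
= 2.305273

For 90% confidence, z* = 1.645 (from standard normal table)
Margin of error: E = z* × SE = 1.645 × 2.305273 = 3.7922

Z-interval: (x̄₁ - x̄₂) ± E = 7 ± 3.7922 = (3.2078, 10.7922)

Rounded to 2 decimal places:

(3.21, 10.79)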